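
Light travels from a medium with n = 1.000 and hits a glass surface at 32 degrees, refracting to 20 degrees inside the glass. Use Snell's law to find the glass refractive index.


Apply Snell's law: n1 * sin(theta1) = n2 * sin(theta2)
  n2 = n1 * sin(theta1) / sin(theta2)
  sin(32) = 0.529919
  sin(20) = 0.34202
  n2 = 1.000 * 0.529919 / 0.34202 = 1.5494

1.5494


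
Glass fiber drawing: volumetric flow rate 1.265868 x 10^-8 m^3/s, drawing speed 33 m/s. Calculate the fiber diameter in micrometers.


Cross-sectional area from continuity:
  A = Q / v = 1.265868 x 10^-8 / 33 = 3.835964 x 10^-10 m^2
Diameter from circular cross-section:
  d = sqrt(4A / pi) * 10^6 (m -> um)
  d = sqrt(4 * 3.835964 x 10^-10 / pi) * 10^6 = 22.1 um

22.1 um


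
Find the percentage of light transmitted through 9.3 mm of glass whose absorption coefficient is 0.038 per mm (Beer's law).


Beer-Lambert law: T = exp(-alpha * thickness)
  exponent = -0.038 * 9.3 = -0.3534
  T = exp(-0.3534) = 0.7023
  Percentage = 0.7023 * 100 = 70.23%

70.23%


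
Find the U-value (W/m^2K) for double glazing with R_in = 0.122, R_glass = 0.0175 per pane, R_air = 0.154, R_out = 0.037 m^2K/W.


Total thermal resistance (series):
  R_total = R_in + R_glass + R_air + R_glass + R_out
  R_total = 0.122 + 0.0175 + 0.154 + 0.0175 + 0.037 = 0.348 m^2K/W
U-value = 1 / R_total = 1 / 0.348 = 2.874 W/m^2K

2.874 W/m^2K


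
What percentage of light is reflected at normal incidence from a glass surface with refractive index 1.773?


Fresnel reflectance at normal incidence:
  R = ((n - 1)/(n + 1))^2
  (n - 1)/(n + 1) = (1.773 - 1)/(1.773 + 1) = 0.278759
  R = 0.278759^2 = 0.0777066
  R(%) = 0.0777066 * 100 = 7.771%

7.771%


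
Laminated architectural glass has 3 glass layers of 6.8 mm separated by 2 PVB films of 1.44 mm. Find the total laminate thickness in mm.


Total thickness = glass contribution + PVB contribution
  Glass: 3 * 6.8 = 20.4 mm
  PVB: 2 * 1.44 = 2.88 mm
  Total = 20.4 + 2.88 = 23.28 mm

23.28 mm


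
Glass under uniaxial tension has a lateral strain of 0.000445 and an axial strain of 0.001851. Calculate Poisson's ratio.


Poisson's ratio: nu = lateral strain / axial strain
  nu = 0.000445 / 0.001851 = 0.2404

0.2404


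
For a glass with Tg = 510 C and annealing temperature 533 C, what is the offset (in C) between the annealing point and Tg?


Offset = T_anneal - Tg:
  offset = 533 - 510 = 23 C

23 C


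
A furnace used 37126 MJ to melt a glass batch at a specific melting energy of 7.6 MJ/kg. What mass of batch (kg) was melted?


Rearrange E = m * s for m:
  m = E / s
  m = 37126 / 7.6 = 4885.0 kg

4885.0 kg


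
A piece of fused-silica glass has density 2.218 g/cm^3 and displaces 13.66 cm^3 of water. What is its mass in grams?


Rearrange rho = m / V:
  m = rho * V
  m = 2.218 * 13.66 = 30.298 g

30.298 g


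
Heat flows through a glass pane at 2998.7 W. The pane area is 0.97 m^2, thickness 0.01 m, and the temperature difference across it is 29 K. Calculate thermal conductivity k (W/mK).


Fourier's law rearranged: k = Q * t / (A * dT)
  Numerator = 2998.7 * 0.01 = 29.987
  Denominator = 0.97 * 29 = 28.13
  k = 29.987 / 28.13 = 1.066 W/mK

1.066 W/mK


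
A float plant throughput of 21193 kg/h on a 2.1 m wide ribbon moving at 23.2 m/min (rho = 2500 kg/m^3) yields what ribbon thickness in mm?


Ribbon cross-section from mass balance:
  Volume rate = throughput / density = 21193 / 2500 = 8.4772 m^3/h
  thickness = volume rate / (speed * 60 * width), i.e.
  thickness = throughput / (60 * speed * width * density) * 1000
  thickness = 21193 / (60 * 23.2 * 2.1 * 2500) * 1000 = 2.9 mm

2.9 mm


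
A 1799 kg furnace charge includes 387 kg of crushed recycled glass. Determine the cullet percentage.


Cullet ratio = (cullet mass / total batch mass) * 100
  Ratio = 387 / 1799 * 100 = 21.51%

21.51%


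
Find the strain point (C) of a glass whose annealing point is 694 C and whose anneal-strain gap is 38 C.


Strain point = annealing point - difference:
  T_strain = 694 - 38 = 656 C

656 C


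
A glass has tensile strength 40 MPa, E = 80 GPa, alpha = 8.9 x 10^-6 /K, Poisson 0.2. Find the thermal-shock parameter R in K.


Thermal shock resistance: R = sigma * (1 - nu) / (E * alpha)
  Numerator = 40 * (1 - 0.2) = 32.0
  Denominator = 80 * 1000 * (8.9 x 10^-6) = 0.712
  R = 32.0 / 0.712 = 44.9 K

44.9 K


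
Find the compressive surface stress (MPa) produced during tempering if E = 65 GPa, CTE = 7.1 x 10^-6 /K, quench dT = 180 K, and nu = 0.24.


Tempering stress: sigma = E * alpha * dT / (1 - nu)
  E (MPa) = 65 * 1000 = 65000
  Numerator = 65000 * (7.1 x 10^-6) * 180 = 83.07
  Denominator = 1 - 0.24 = 0.76
  sigma = 83.07 / 0.76 = 109.3 MPa

109.3 MPa


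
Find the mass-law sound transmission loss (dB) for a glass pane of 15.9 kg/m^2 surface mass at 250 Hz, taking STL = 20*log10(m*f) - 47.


Mass law: STL = 20 * log10(m * f) - 47
  m * f = 15.9 * 250 = 3975
  log10(3975) = 3.59934
  STL = 20 * 3.59934 - 47 = 71.9868 - 47 = 25.0 dB

25.0 dB


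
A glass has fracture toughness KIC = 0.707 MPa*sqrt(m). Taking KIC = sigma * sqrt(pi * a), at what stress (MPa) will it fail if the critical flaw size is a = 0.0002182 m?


Rearrange KIC = sigma * sqrt(pi * a):
  sigma = KIC / sqrt(pi * a)
  sqrt(pi * 0.0002182) = 0.026182
  sigma = 0.707 / 0.026182 = 27.0 MPa

27.0 MPa


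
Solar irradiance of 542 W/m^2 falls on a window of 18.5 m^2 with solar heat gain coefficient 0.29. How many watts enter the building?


Solar heat gain: Q = Area * SHGC * Irradiance
  Q = 18.5 * 0.29 * 542 = 2907.8 W

2907.8 W


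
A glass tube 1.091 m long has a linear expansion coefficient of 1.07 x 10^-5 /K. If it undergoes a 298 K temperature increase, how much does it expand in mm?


Thermal expansion formula: dL = alpha * L0 * dT
  dL = (1.07 x 10^-5) * 1.091 * 298 = 0.00347876 m
Convert to mm: 0.00347876 * 1000 = 3.4788 mm

3.4788 mm


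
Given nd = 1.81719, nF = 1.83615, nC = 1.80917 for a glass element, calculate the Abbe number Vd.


Abbe number formula: Vd = (nd - 1) / (nF - nC)
  nd - 1 = 1.81719 - 1 = 0.81719
  nF - nC = 1.83615 - 1.80917 = 0.02698
  Vd = 0.81719 / 0.02698 = 30.29

30.29


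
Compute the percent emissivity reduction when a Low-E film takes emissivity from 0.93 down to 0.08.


Percentage reduction = (1 - coated/uncoated) * 100
  Ratio = 0.08 / 0.93 = 0.086
  Reduction = (1 - 0.086) * 100 = 91.4%

91.4%


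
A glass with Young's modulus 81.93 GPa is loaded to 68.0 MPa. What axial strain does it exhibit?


Rearrange E = sigma / epsilon:
  epsilon = sigma / E
  E (MPa) = 81.93 * 1000 = 81930
  epsilon = 68.0 / 81930 = 0.00083

0.00083


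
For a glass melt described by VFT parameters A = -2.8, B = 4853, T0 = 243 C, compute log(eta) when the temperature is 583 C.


VFT equation: log(eta) = A + B / (T - T0)
  T - T0 = 583 - 243 = 340
  B / (T - T0) = 4853 / 340 = 14.274
  log(eta) = -2.8 + 14.274 = 11.474

11.474


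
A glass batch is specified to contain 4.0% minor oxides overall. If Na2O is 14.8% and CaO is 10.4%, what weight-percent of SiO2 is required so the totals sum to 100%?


Known pieces sum to 100%:
  SiO2 = 100 - (others + Na2O + CaO)
  SiO2 = 100 - (4.0 + 14.8 + 10.4) = 70.8%

70.8%


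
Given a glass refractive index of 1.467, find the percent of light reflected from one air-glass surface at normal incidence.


Fresnel reflectance at normal incidence:
  R = ((n - 1)/(n + 1))^2
  (n - 1)/(n + 1) = (1.467 - 1)/(1.467 + 1) = 0.189299
  R = 0.189299^2 = 0.0358341
  R(%) = 0.0358341 * 100 = 3.583%

3.583%


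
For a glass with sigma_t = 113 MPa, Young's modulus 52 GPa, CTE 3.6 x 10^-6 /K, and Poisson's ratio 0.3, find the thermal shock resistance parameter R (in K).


Thermal shock resistance: R = sigma * (1 - nu) / (E * alpha)
  Numerator = 113 * (1 - 0.3) = 79.1
  Denominator = 52 * 1000 * (3.6 x 10^-6) = 0.1872
  R = 79.1 / 0.1872 = 422.5 K

422.5 K


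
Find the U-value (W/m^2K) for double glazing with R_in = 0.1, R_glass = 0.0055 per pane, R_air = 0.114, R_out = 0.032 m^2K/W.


Total thermal resistance (series):
  R_total = R_in + R_glass + R_air + R_glass + R_out
  R_total = 0.1 + 0.0055 + 0.114 + 0.0055 + 0.032 = 0.257 m^2K/W
U-value = 1 / R_total = 1 / 0.257 = 3.891 W/m^2K

3.891 W/m^2K


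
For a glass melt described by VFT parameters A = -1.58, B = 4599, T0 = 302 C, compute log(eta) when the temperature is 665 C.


VFT equation: log(eta) = A + B / (T - T0)
  T - T0 = 665 - 302 = 363
  B / (T - T0) = 4599 / 363 = 12.669
  log(eta) = -1.58 + 12.669 = 11.089

11.089


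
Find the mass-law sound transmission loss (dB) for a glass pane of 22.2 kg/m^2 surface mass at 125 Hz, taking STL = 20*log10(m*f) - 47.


Mass law: STL = 20 * log10(m * f) - 47
  m * f = 22.2 * 125 = 2775
  log10(2775) = 3.44326
  STL = 20 * 3.44326 - 47 = 68.8652 - 47 = 21.9 dB

21.9 dB


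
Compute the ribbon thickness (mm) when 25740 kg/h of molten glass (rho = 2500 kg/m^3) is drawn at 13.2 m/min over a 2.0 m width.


Ribbon cross-section from mass balance:
  Volume rate = throughput / density = 25740 / 2500 = 10.296 m^3/h
  thickness = volume rate / (speed * 60 * width), i.e.
  thickness = throughput / (60 * speed * width * density) * 1000
  thickness = 25740 / (60 * 13.2 * 2.0 * 2500) * 1000 = 6.5 mm

6.5 mm


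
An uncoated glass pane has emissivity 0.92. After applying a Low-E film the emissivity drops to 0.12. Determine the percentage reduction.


Percentage reduction = (1 - coated/uncoated) * 100
  Ratio = 0.12 / 0.92 = 0.1304
  Reduction = (1 - 0.1304) * 100 = 87.0%

87.0%


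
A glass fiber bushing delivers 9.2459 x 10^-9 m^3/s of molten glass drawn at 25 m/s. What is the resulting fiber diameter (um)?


Cross-sectional area from continuity:
  A = Q / v = 9.2459 x 10^-9 / 25 = 3.69836 x 10^-10 m^2
Diameter from circular cross-section:
  d = sqrt(4A / pi) * 10^6 (m -> um)
  d = sqrt(4 * 3.69836 x 10^-10 / pi) * 10^6 = 21.7 um

21.7 um


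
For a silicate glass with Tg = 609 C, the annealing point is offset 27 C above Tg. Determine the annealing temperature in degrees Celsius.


The annealing temperature is Tg plus the offset:
  T_anneal = 609 + 27 = 636 C

636 C


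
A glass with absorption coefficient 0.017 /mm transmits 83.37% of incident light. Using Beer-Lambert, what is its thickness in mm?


Rearrange T = exp(-alpha * thickness):
  thickness = -ln(T) / alpha
  T = 83.37/100 = 0.8337
  ln(T) = -0.18188
  -ln(T) = 0.18188
  thickness = 0.18188 / 0.017 = 10.7 mm

10.7 mm


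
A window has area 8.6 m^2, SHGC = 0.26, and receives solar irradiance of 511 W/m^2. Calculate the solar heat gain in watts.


Solar heat gain: Q = Area * SHGC * Irradiance
  Q = 8.6 * 0.26 * 511 = 1142.6 W

1142.6 W


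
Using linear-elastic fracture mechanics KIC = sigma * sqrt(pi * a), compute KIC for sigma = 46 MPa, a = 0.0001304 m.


Fracture toughness: KIC = sigma * sqrt(pi * a)
  pi * a = pi * 0.0001304 = 0.000409664
  sqrt(pi * a) = 0.02024
  KIC = 46 * 0.02024 = 0.931 MPa*sqrt(m)

0.931 MPa*sqrt(m)


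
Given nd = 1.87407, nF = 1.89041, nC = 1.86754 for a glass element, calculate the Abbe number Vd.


Abbe number formula: Vd = (nd - 1) / (nF - nC)
  nd - 1 = 1.87407 - 1 = 0.87407
  nF - nC = 1.89041 - 1.86754 = 0.02287
  Vd = 0.87407 / 0.02287 = 38.22

38.22


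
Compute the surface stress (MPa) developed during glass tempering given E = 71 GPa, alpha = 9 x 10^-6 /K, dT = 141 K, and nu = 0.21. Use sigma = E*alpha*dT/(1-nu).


Tempering stress: sigma = E * alpha * dT / (1 - nu)
  E (MPa) = 71 * 1000 = 71000
  Numerator = 71000 * (9 x 10^-6) * 141 = 90.099
  Denominator = 1 - 0.21 = 0.79
  sigma = 90.099 / 0.79 = 114.0 MPa

114.0 MPa


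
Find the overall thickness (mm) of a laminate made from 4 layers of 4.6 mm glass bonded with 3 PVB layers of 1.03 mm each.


Total thickness = glass contribution + PVB contribution
  Glass: 4 * 4.6 = 18.4 mm
  PVB: 3 * 1.03 = 3.09 mm
  Total = 18.4 + 3.09 = 21.49 mm

21.49 mm


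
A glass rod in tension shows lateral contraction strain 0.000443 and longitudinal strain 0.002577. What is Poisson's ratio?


Poisson's ratio: nu = lateral strain / axial strain
  nu = 0.000443 / 0.002577 = 0.1719

0.1719


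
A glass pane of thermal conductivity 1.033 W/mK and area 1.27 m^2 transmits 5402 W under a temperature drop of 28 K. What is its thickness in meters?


Fourier's law: t = k * A * dT / Q
  t = 1.033 * 1.27 * 28 / 5402
  t = 36.73348 / 5402 = 0.0068 m

0.0068 m


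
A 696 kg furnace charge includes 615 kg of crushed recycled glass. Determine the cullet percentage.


Cullet ratio = (cullet mass / total batch mass) * 100
  Ratio = 615 / 696 * 100 = 88.36%

88.36%


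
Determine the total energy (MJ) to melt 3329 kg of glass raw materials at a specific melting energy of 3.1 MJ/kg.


Total energy = mass * specific energy
  E = 3329 * 3.1 = 10319.9 MJ

10319.9 MJ


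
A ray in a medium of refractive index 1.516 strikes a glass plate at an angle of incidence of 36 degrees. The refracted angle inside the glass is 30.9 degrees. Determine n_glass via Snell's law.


Apply Snell's law: n1 * sin(theta1) = n2 * sin(theta2)
  n2 = n1 * sin(theta1) / sin(theta2)
  sin(36) = 0.587785
  sin(30.9) = 0.513541
  n2 = 1.516 * 0.587785 / 0.513541 = 1.7352

1.7352


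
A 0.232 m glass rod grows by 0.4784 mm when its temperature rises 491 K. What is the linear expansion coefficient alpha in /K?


Rearrange dL = alpha * L0 * dT for alpha:
  alpha = dL / (L0 * dT)
  alpha = (0.4784 / 1000) / (0.232 * 491) = 0.0000042 /K = 4.2 x 10^-6 /K

4.2 x 10^-6 /K


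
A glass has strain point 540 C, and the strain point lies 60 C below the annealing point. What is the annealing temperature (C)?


T_anneal = T_strain + gap:
  T_anneal = 540 + 60 = 600 C

600 C


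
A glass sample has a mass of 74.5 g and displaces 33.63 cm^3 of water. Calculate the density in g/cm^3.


Use the definition of density:
  rho = mass / volume
  rho = 74.5 / 33.63 = 2.215 g/cm^3

2.215 g/cm^3


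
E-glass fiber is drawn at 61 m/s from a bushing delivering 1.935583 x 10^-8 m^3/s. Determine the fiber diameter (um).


Cross-sectional area from continuity:
  A = Q / v = 1.935583 x 10^-8 / 61 = 3.173087 x 10^-10 m^2
Diameter from circular cross-section:
  d = sqrt(4A / pi) * 10^6 (m -> um)
  d = sqrt(4 * 3.173087 x 10^-10 / pi) * 10^6 = 20.1 um

20.1 um


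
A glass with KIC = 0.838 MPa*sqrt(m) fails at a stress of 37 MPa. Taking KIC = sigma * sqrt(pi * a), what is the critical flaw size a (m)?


Rearrange KIC = sigma * sqrt(pi * a):
  sqrt(pi * a) = KIC / sigma
  sqrt(pi * a) = 0.838 / 37 = 0.022649
  a = (KIC / sigma)^2 / pi
  a = 0.022649^2 / pi = 0.0001633 m

0.0001633 m


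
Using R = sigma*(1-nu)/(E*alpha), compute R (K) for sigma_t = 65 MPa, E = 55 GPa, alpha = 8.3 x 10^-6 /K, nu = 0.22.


Thermal shock resistance: R = sigma * (1 - nu) / (E * alpha)
  Numerator = 65 * (1 - 0.22) = 50.7
  Denominator = 55 * 1000 * (8.3 x 10^-6) = 0.4565
  R = 50.7 / 0.4565 = 111.1 K

111.1 K


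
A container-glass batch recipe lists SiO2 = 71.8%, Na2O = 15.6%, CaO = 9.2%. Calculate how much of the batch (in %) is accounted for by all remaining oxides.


Sum the three major oxides:
  SiO2 + Na2O + CaO = 71.8 + 15.6 + 9.2 = 96.6%
Subtract from 100%:
  Others = 100 - 96.6 = 3.4%

3.4%


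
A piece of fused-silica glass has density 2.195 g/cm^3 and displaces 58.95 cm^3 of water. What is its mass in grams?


Rearrange rho = m / V:
  m = rho * V
  m = 2.195 * 58.95 = 129.395 g

129.395 g


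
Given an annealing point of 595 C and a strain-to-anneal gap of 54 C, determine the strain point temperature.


Strain point = annealing point - difference:
  T_strain = 595 - 54 = 541 C

541 C


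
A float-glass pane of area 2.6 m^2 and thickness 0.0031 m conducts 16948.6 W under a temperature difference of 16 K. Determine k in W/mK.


Fourier's law rearranged: k = Q * t / (A * dT)
  Numerator = 16948.6 * 0.0031 = 52.54066
  Denominator = 2.6 * 16 = 41.6
  k = 52.54066 / 41.6 = 1.263 W/mK

1.263 W/mK


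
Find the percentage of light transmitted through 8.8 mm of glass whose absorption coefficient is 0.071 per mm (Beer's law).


Beer-Lambert law: T = exp(-alpha * thickness)
  exponent = -0.071 * 8.8 = -0.6248
  T = exp(-0.6248) = 0.5354
  Percentage = 0.5354 * 100 = 53.54%

53.54%


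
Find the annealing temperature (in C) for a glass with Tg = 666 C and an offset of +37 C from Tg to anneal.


The annealing temperature is Tg plus the offset:
  T_anneal = 666 + 37 = 703 C

703 C


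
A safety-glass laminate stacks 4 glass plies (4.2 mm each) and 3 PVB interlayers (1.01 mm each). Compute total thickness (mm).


Total thickness = glass contribution + PVB contribution
  Glass: 4 * 4.2 = 16.8 mm
  PVB: 3 * 1.01 = 3.03 mm
  Total = 16.8 + 3.03 = 19.83 mm

19.83 mm


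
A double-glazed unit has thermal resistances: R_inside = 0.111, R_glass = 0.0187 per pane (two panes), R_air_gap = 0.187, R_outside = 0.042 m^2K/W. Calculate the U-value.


Total thermal resistance (series):
  R_total = R_in + R_glass + R_air + R_glass + R_out
  R_total = 0.111 + 0.0187 + 0.187 + 0.0187 + 0.042 = 0.3774 m^2K/W
U-value = 1 / R_total = 1 / 0.3774 = 2.65 W/m^2K

2.65 W/m^2K


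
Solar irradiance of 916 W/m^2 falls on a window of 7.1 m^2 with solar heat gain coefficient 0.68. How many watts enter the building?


Solar heat gain: Q = Area * SHGC * Irradiance
  Q = 7.1 * 0.68 * 916 = 4422.4 W

4422.4 W


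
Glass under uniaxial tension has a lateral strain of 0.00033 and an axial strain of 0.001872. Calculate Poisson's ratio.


Poisson's ratio: nu = lateral strain / axial strain
  nu = 0.00033 / 0.001872 = 0.1763

0.1763


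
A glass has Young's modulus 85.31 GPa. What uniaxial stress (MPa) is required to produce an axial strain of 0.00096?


Rearrange E = sigma / epsilon:
  sigma = E * epsilon
  E (MPa) = 85.31 * 1000 = 85310
  sigma = 85310 * 0.00096 = 81.9 MPa

81.9 MPa


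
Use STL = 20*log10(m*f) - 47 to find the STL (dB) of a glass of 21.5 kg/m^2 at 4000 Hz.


Mass law: STL = 20 * log10(m * f) - 47
  m * f = 21.5 * 4000 = 86000
  log10(86000) = 4.9345
  STL = 20 * 4.9345 - 47 = 98.69 - 47 = 51.7 dB

51.7 dB


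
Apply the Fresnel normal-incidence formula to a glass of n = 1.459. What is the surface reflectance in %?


Fresnel reflectance at normal incidence:
  R = ((n - 1)/(n + 1))^2
  (n - 1)/(n + 1) = (1.459 - 1)/(1.459 + 1) = 0.186661
  R = 0.186661^2 = 0.0348423
  R(%) = 0.0348423 * 100 = 3.484%

3.484%


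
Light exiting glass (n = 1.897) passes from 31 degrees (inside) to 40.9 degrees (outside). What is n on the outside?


Apply Snell's law: n1 * sin(theta1) = n2 * sin(theta2)
  n2 = n1 * sin(theta1) / sin(theta2)
  sin(31) = 0.515038
  sin(40.9) = 0.654741
  n2 = 1.897 * 0.515038 / 0.654741 = 1.4922

1.4922


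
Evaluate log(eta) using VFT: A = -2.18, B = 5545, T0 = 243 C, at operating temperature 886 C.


VFT equation: log(eta) = A + B / (T - T0)
  T - T0 = 886 - 243 = 643
  B / (T - T0) = 5545 / 643 = 8.624
  log(eta) = -2.18 + 8.624 = 6.444

6.444


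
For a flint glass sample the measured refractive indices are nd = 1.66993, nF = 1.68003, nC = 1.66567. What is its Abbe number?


Abbe number formula: Vd = (nd - 1) / (nF - nC)
  nd - 1 = 1.66993 - 1 = 0.66993
  nF - nC = 1.68003 - 1.66567 = 0.01436
  Vd = 0.66993 / 0.01436 = 46.65

46.65


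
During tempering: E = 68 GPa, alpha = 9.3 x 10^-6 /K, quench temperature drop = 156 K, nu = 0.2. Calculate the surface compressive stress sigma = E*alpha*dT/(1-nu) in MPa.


Tempering stress: sigma = E * alpha * dT / (1 - nu)
  E (MPa) = 68 * 1000 = 68000
  Numerator = 68000 * (9.3 x 10^-6) * 156 = 98.6544
  Denominator = 1 - 0.2 = 0.8
  sigma = 98.6544 / 0.8 = 123.3 MPa

123.3 MPa


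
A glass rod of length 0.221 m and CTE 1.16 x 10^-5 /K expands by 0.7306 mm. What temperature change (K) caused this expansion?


Rearrange dL = alpha * L0 * dT for dT:
  dT = dL / (alpha * L0)
  dL (m) = 0.7306 / 1000 = 0.0007306
  dT = 0.0007306 / ((1.16 x 10^-5) * 0.221) = 285.0 K

285.0 K


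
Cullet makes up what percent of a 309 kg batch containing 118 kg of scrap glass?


Cullet ratio = (cullet mass / total batch mass) * 100
  Ratio = 118 / 309 * 100 = 38.19%

38.19%


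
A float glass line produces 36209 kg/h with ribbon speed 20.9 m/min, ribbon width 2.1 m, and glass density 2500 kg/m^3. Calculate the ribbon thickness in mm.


Ribbon cross-section from mass balance:
  Volume rate = throughput / density = 36209 / 2500 = 14.4836 m^3/h
  thickness = volume rate / (speed * 60 * width), i.e.
  thickness = throughput / (60 * speed * width * density) * 1000
  thickness = 36209 / (60 * 20.9 * 2.1 * 2500) * 1000 = 5.5 mm

5.5 mm


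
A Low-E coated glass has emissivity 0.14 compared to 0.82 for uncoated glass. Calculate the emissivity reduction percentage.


Percentage reduction = (1 - coated/uncoated) * 100
  Ratio = 0.14 / 0.82 = 0.1707
  Reduction = (1 - 0.1707) * 100 = 82.9%

82.9%


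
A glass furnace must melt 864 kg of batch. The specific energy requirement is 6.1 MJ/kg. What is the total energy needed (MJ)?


Total energy = mass * specific energy
  E = 864 * 6.1 = 5270.4 MJ

5270.4 MJ


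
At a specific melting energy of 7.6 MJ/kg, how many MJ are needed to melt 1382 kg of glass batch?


Total energy = mass * specific energy
  E = 1382 * 7.6 = 10503.2 MJ

10503.2 MJ


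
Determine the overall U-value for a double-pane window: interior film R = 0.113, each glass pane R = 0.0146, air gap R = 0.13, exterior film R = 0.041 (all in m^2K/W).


Total thermal resistance (series):
  R_total = R_in + R_glass + R_air + R_glass + R_out
  R_total = 0.113 + 0.0146 + 0.13 + 0.0146 + 0.041 = 0.3132 m^2K/W
U-value = 1 / R_total = 1 / 0.3132 = 3.193 W/m^2K

3.193 W/m^2K


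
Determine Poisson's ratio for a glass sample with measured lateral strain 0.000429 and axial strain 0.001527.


Poisson's ratio: nu = lateral strain / axial strain
  nu = 0.000429 / 0.001527 = 0.2809

0.2809


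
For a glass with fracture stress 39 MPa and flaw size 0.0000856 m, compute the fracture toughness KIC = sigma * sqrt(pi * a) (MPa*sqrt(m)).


Fracture toughness: KIC = sigma * sqrt(pi * a)
  pi * a = pi * 0.0000856 = 0.00026892
  sqrt(pi * a) = 0.016399
  KIC = 39 * 0.016399 = 0.64 MPa*sqrt(m)

0.64 MPa*sqrt(m)


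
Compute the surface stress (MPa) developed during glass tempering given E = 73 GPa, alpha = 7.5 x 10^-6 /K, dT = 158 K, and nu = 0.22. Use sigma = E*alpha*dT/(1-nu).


Tempering stress: sigma = E * alpha * dT / (1 - nu)
  E (MPa) = 73 * 1000 = 73000
  Numerator = 73000 * (7.5 x 10^-6) * 158 = 86.505
  Denominator = 1 - 0.22 = 0.78
  sigma = 86.505 / 0.78 = 110.9 MPa

110.9 MPa


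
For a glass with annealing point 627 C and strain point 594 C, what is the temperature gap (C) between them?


Gap = T_anneal - T_strain:
  gap = 627 - 594 = 33 C

33 C


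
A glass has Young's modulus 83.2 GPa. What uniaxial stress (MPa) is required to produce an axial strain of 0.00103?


Rearrange E = sigma / epsilon:
  sigma = E * epsilon
  E (MPa) = 83.2 * 1000 = 83200
  sigma = 83200 * 0.00103 = 85.7 MPa

85.7 MPa


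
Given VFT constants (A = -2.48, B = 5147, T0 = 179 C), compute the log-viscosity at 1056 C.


VFT equation: log(eta) = A + B / (T - T0)
  T - T0 = 1056 - 179 = 877
  B / (T - T0) = 5147 / 877 = 5.869
  log(eta) = -2.48 + 5.869 = 3.389

3.389


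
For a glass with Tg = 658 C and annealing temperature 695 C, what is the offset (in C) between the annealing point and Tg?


Offset = T_anneal - Tg:
  offset = 695 - 658 = 37 C

37 C


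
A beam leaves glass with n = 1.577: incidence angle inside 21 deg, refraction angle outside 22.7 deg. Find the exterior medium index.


Apply Snell's law: n1 * sin(theta1) = n2 * sin(theta2)
  n2 = n1 * sin(theta1) / sin(theta2)
  sin(21) = 0.358368
  sin(22.7) = 0.385906
  n2 = 1.577 * 0.358368 / 0.385906 = 1.4645

1.4645


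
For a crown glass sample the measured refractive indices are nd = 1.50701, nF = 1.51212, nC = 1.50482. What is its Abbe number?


Abbe number formula: Vd = (nd - 1) / (nF - nC)
  nd - 1 = 1.50701 - 1 = 0.50701
  nF - nC = 1.51212 - 1.50482 = 0.0073
  Vd = 0.50701 / 0.0073 = 69.45

69.45


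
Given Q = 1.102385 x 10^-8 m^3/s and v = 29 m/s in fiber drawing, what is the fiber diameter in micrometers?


Cross-sectional area from continuity:
  A = Q / v = 1.102385 x 10^-8 / 29 = 3.801328 x 10^-10 m^2
Diameter from circular cross-section:
  d = sqrt(4A / pi) * 10^6 (m -> um)
  d = sqrt(4 * 3.801328 x 10^-10 / pi) * 10^6 = 22.0 um

22.0 um


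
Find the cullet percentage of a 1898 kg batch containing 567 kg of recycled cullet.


Cullet ratio = (cullet mass / total batch mass) * 100
  Ratio = 567 / 1898 * 100 = 29.87%

29.87%


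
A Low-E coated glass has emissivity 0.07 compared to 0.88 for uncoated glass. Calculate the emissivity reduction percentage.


Percentage reduction = (1 - coated/uncoated) * 100
  Ratio = 0.07 / 0.88 = 0.0795
  Reduction = (1 - 0.0795) * 100 = 92.0%

92.0%


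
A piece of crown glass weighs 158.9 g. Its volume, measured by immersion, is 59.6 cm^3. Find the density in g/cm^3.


Use the definition of density:
  rho = mass / volume
  rho = 158.9 / 59.6 = 2.666 g/cm^3

2.666 g/cm^3


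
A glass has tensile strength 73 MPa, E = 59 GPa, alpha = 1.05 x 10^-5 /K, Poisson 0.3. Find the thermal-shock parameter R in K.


Thermal shock resistance: R = sigma * (1 - nu) / (E * alpha)
  Numerator = 73 * (1 - 0.3) = 51.1
  Denominator = 59 * 1000 * (1.05 x 10^-5) = 0.6195
  R = 51.1 / 0.6195 = 82.5 K

82.5 K


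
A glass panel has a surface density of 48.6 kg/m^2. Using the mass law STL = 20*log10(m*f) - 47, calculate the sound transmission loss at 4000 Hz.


Mass law: STL = 20 * log10(m * f) - 47
  m * f = 48.6 * 4000 = 194400
  log10(194400) = 5.2887
  STL = 20 * 5.2887 - 47 = 105.774 - 47 = 58.8 dB

58.8 dB


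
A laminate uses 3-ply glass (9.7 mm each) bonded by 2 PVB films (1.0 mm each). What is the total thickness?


Total thickness = glass contribution + PVB contribution
  Glass: 3 * 9.7 = 29.1 mm
  PVB: 2 * 1.0 = 2.0 mm
  Total = 29.1 + 2.0 = 31.1 mm

31.1 mm


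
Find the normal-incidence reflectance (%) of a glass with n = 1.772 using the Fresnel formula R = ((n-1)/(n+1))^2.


Fresnel reflectance at normal incidence:
  R = ((n - 1)/(n + 1))^2
  (n - 1)/(n + 1) = (1.772 - 1)/(1.772 + 1) = 0.278499
  R = 0.278499^2 = 0.0775617
  R(%) = 0.0775617 * 100 = 7.756%

7.756%


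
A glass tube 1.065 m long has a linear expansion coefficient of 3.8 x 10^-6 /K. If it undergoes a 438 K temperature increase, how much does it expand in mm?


Thermal expansion formula: dL = alpha * L0 * dT
  dL = (3.8 x 10^-6) * 1.065 * 438 = 0.00177259 m
Convert to mm: 0.00177259 * 1000 = 1.7726 mm

1.7726 mm


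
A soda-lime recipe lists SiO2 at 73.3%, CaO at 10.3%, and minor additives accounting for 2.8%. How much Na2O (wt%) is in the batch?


Pieces sum to 100%:
  Na2O = 100 - (SiO2 + CaO + others)
  Na2O = 100 - (73.3 + 10.3 + 2.8) = 13.6%

13.6%


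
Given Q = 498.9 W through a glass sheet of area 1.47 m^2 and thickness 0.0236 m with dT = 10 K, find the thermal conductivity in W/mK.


Fourier's law rearranged: k = Q * t / (A * dT)
  Numerator = 498.9 * 0.0236 = 11.77404
  Denominator = 1.47 * 10 = 14.7
  k = 11.77404 / 14.7 = 0.801 W/mK

0.801 W/mK


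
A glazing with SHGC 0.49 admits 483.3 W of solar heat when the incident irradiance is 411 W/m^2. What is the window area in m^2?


Rearrange Q = Area * SHGC * Irradiance:
  Area = Q / (SHGC * Irradiance)
  Area = 483.3 / (0.49 * 411) = 2.4 m^2

2.4 m^2


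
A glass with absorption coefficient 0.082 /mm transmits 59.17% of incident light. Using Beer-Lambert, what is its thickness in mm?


Rearrange T = exp(-alpha * thickness):
  thickness = -ln(T) / alpha
  T = 59.17/100 = 0.5917
  ln(T) = -0.52476
  -ln(T) = 0.52476
  thickness = 0.52476 / 0.082 = 6.4 mm

6.4 mm


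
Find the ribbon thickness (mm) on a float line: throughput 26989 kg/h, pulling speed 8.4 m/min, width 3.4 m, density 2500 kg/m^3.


Ribbon cross-section from mass balance:
  Volume rate = throughput / density = 26989 / 2500 = 10.7956 m^3/h
  thickness = volume rate / (speed * 60 * width), i.e.
  thickness = throughput / (60 * speed * width * density) * 1000
  thickness = 26989 / (60 * 8.4 * 3.4 * 2500) * 1000 = 6.3 mm

6.3 mm


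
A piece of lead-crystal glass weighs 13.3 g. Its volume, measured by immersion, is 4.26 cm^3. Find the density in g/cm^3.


Use the definition of density:
  rho = mass / volume
  rho = 13.3 / 4.26 = 3.122 g/cm^3

3.122 g/cm^3


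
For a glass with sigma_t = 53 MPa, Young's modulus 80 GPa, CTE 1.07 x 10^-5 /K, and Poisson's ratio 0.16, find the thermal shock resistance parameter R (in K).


Thermal shock resistance: R = sigma * (1 - nu) / (E * alpha)
  Numerator = 53 * (1 - 0.16) = 44.52
  Denominator = 80 * 1000 * (1.07 x 10^-5) = 0.856
  R = 44.52 / 0.856 = 52.0 K

52.0 K


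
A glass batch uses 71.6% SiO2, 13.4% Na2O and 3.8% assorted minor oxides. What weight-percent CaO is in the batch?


Pieces sum to 100%:
  CaO = 100 - (SiO2 + Na2O + others)
  CaO = 100 - (71.6 + 13.4 + 3.8) = 11.2%

11.2%


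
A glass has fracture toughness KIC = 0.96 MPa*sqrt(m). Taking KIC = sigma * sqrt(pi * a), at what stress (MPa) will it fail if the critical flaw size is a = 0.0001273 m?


Rearrange KIC = sigma * sqrt(pi * a):
  sigma = KIC / sqrt(pi * a)
  sqrt(pi * 0.0001273) = 0.019998
  sigma = 0.96 / 0.019998 = 48.0 MPa

48.0 MPa


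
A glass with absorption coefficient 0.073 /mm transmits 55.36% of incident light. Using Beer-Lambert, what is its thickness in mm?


Rearrange T = exp(-alpha * thickness):
  thickness = -ln(T) / alpha
  T = 55.36/100 = 0.5536
  ln(T) = -0.59131
  -ln(T) = 0.59131
  thickness = 0.59131 / 0.073 = 8.1 mm

8.1 mm


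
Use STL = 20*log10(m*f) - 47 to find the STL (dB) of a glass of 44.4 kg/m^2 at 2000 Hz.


Mass law: STL = 20 * log10(m * f) - 47
  m * f = 44.4 * 2000 = 88800
  log10(88800) = 4.94841
  STL = 20 * 4.94841 - 47 = 98.9682 - 47 = 52.0 dB

52.0 dB


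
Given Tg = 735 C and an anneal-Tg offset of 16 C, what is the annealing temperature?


The annealing temperature is Tg plus the offset:
  T_anneal = 735 + 16 = 751 C

751 C


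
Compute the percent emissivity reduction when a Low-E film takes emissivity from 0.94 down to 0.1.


Percentage reduction = (1 - coated/uncoated) * 100
  Ratio = 0.1 / 0.94 = 0.1064
  Reduction = (1 - 0.1064) * 100 = 89.4%

89.4%


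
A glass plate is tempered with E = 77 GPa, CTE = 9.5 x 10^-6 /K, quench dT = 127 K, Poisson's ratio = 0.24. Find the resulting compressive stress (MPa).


Tempering stress: sigma = E * alpha * dT / (1 - nu)
  E (MPa) = 77 * 1000 = 77000
  Numerator = 77000 * (9.5 x 10^-6) * 127 = 92.9005
  Denominator = 1 - 0.24 = 0.76
  sigma = 92.9005 / 0.76 = 122.2 MPa

122.2 MPa


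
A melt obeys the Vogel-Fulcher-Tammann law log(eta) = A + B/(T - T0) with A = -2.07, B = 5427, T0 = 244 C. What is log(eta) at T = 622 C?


VFT equation: log(eta) = A + B / (T - T0)
  T - T0 = 622 - 244 = 378
  B / (T - T0) = 5427 / 378 = 14.357
  log(eta) = -2.07 + 14.357 = 12.287

12.287


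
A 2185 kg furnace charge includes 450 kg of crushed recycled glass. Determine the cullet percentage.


Cullet ratio = (cullet mass / total batch mass) * 100
  Ratio = 450 / 2185 * 100 = 20.59%

20.59%


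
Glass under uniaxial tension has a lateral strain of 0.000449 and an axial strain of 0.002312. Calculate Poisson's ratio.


Poisson's ratio: nu = lateral strain / axial strain
  nu = 0.000449 / 0.002312 = 0.1942

0.1942


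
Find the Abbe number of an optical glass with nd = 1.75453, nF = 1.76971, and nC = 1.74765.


Abbe number formula: Vd = (nd - 1) / (nF - nC)
  nd - 1 = 1.75453 - 1 = 0.75453
  nF - nC = 1.76971 - 1.74765 = 0.02206
  Vd = 0.75453 / 0.02206 = 34.2

34.2


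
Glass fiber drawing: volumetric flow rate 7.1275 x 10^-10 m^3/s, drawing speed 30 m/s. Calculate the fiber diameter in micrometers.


Cross-sectional area from continuity:
  A = Q / v = 7.1275 x 10^-10 / 30 = 2.375833 x 10^-11 m^2
Diameter from circular cross-section:
  d = sqrt(4A / pi) * 10^6 (m -> um)
  d = sqrt(4 * 2.375833 x 10^-11 / pi) * 10^6 = 5.5 um

5.5 um


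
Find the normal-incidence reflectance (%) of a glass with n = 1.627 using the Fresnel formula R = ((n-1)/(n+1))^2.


Fresnel reflectance at normal incidence:
  R = ((n - 1)/(n + 1))^2
  (n - 1)/(n + 1) = (1.627 - 1)/(1.627 + 1) = 0.238675
  R = 0.238675^2 = 0.0569658
  R(%) = 0.0569658 * 100 = 5.697%

5.697%


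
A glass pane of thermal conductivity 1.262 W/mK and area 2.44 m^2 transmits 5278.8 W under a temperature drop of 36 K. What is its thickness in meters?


Fourier's law: t = k * A * dT / Q
  t = 1.262 * 2.44 * 36 / 5278.8
  t = 110.85408 / 5278.8 = 0.021 m

0.021 m


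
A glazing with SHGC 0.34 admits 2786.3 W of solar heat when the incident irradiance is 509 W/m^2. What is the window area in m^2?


Rearrange Q = Area * SHGC * Irradiance:
  Area = Q / (SHGC * Irradiance)
  Area = 2786.3 / (0.34 * 509) = 16.1 m^2

16.1 m^2


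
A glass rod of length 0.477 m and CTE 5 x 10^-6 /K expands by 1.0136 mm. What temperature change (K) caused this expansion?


Rearrange dL = alpha * L0 * dT for dT:
  dT = dL / (alpha * L0)
  dL (m) = 1.0136 / 1000 = 0.0010136
  dT = 0.0010136 / ((5 x 10^-6) * 0.477) = 425.0 K

425.0 K


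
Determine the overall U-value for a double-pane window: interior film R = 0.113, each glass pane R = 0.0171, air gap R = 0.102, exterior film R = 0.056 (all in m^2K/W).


Total thermal resistance (series):
  R_total = R_in + R_glass + R_air + R_glass + R_out
  R_total = 0.113 + 0.0171 + 0.102 + 0.0171 + 0.056 = 0.3052 m^2K/W
U-value = 1 / R_total = 1 / 0.3052 = 3.277 W/m^2K

3.277 W/m^2K


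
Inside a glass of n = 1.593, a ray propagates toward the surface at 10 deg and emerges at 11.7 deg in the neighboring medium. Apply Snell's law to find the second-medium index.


Apply Snell's law: n1 * sin(theta1) = n2 * sin(theta2)
  n2 = n1 * sin(theta1) / sin(theta2)
  sin(10) = 0.173648
  sin(11.7) = 0.202787
  n2 = 1.593 * 0.173648 / 0.202787 = 1.3641

1.3641


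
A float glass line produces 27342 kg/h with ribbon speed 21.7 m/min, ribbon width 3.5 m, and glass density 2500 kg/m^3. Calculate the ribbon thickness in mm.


Ribbon cross-section from mass balance:
  Volume rate = throughput / density = 27342 / 2500 = 10.9368 m^3/h
  thickness = volume rate / (speed * 60 * width), i.e.
  thickness = throughput / (60 * speed * width * density) * 1000
  thickness = 27342 / (60 * 21.7 * 3.5 * 2500) * 1000 = 2.4 mm

2.4 mm


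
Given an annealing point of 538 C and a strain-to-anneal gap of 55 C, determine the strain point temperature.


Strain point = annealing point - difference:
  T_strain = 538 - 55 = 483 C

483 C


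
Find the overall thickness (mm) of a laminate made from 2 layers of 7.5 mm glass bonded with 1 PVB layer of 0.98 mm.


Total thickness = glass contribution + PVB contribution
  Glass: 2 * 7.5 = 15.0 mm
  PVB: 1 * 0.98 = 0.98 mm
  Total = 15.0 + 0.98 = 15.98 mm

15.98 mm


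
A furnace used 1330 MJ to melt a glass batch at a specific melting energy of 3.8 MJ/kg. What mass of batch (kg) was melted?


Rearrange E = m * s for m:
  m = E / s
  m = 1330 / 3.8 = 350.0 kg

350.0 kg


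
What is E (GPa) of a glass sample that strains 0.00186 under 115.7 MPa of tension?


Young's modulus: E = stress / strain
  E = 115.7 MPa / 0.00186 = 62204.3 MPa
Convert to GPa: 62204.3 / 1000 = 62.2 GPa

62.2 GPa


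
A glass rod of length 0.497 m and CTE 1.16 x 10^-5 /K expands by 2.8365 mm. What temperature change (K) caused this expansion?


Rearrange dL = alpha * L0 * dT for dT:
  dT = dL / (alpha * L0)
  dL (m) = 2.8365 / 1000 = 0.0028365
  dT = 0.0028365 / ((1.16 x 10^-5) * 0.497) = 492.0 K

492.0 K


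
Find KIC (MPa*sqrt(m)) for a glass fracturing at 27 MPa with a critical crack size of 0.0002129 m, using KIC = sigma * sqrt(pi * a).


Fracture toughness: KIC = sigma * sqrt(pi * a)
  pi * a = pi * 0.0002129 = 0.000668845
  sqrt(pi * a) = 0.025862
  KIC = 27 * 0.025862 = 0.698 MPa*sqrt(m)

0.698 MPa*sqrt(m)


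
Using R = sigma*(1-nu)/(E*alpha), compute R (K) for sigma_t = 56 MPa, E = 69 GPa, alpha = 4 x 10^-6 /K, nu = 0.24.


Thermal shock resistance: R = sigma * (1 - nu) / (E * alpha)
  Numerator = 56 * (1 - 0.24) = 42.56
  Denominator = 69 * 1000 * (4 x 10^-6) = 0.276
  R = 42.56 / 0.276 = 154.2 K

154.2 K


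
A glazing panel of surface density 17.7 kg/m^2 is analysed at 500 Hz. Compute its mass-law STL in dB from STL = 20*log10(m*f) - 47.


Mass law: STL = 20 * log10(m * f) - 47
  m * f = 17.7 * 500 = 8850
  log10(8850) = 3.94694
  STL = 20 * 3.94694 - 47 = 78.9388 - 47 = 31.9 dB

31.9 dB


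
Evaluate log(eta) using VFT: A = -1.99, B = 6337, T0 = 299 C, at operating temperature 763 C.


VFT equation: log(eta) = A + B / (T - T0)
  T - T0 = 763 - 299 = 464
  B / (T - T0) = 6337 / 464 = 13.657
  log(eta) = -1.99 + 13.657 = 11.667

11.667


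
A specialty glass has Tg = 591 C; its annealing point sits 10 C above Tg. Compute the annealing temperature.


The annealing temperature is Tg plus the offset:
  T_anneal = 591 + 10 = 601 C

601 C


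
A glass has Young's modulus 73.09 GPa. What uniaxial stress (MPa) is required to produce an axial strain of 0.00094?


Rearrange E = sigma / epsilon:
  sigma = E * epsilon
  E (MPa) = 73.09 * 1000 = 73090
  sigma = 73090 * 0.00094 = 68.7 MPa

68.7 MPa


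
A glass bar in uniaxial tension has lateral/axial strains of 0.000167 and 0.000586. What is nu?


Poisson's ratio: nu = lateral strain / axial strain
  nu = 0.000167 / 0.000586 = 0.285

0.285


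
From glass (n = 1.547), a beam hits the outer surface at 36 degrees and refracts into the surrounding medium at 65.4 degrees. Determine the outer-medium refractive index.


Apply Snell's law: n1 * sin(theta1) = n2 * sin(theta2)
  n2 = n1 * sin(theta1) / sin(theta2)
  sin(36) = 0.587785
  sin(65.4) = 0.909236
  n2 = 1.547 * 0.587785 / 0.909236 = 1.0001

1.0001


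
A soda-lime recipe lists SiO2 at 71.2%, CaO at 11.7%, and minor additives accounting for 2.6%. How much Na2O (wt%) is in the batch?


Pieces sum to 100%:
  Na2O = 100 - (SiO2 + CaO + others)
  Na2O = 100 - (71.2 + 11.7 + 2.6) = 14.5%

14.5%


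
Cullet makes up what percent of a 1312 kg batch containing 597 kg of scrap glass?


Cullet ratio = (cullet mass / total batch mass) * 100
  Ratio = 597 / 1312 * 100 = 45.5%

45.5%


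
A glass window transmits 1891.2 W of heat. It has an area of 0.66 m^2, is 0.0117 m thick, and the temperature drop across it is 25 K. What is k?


Fourier's law rearranged: k = Q * t / (A * dT)
  Numerator = 1891.2 * 0.0117 = 22.12704
  Denominator = 0.66 * 25 = 16.5
  k = 22.12704 / 16.5 = 1.341 W/mK

1.341 W/mK


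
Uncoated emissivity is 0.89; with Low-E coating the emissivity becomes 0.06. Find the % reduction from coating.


Percentage reduction = (1 - coated/uncoated) * 100
  Ratio = 0.06 / 0.89 = 0.0674
  Reduction = (1 - 0.0674) * 100 = 93.3%

93.3%


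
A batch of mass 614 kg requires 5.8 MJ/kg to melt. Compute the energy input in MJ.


Total energy = mass * specific energy
  E = 614 * 5.8 = 3561.2 MJ

3561.2 MJ


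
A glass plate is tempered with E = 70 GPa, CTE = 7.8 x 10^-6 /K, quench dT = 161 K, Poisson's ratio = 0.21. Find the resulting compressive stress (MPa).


Tempering stress: sigma = E * alpha * dT / (1 - nu)
  E (MPa) = 70 * 1000 = 70000
  Numerator = 70000 * (7.8 x 10^-6) * 161 = 87.906
  Denominator = 1 - 0.21 = 0.79
  sigma = 87.906 / 0.79 = 111.3 MPa

111.3 MPa
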